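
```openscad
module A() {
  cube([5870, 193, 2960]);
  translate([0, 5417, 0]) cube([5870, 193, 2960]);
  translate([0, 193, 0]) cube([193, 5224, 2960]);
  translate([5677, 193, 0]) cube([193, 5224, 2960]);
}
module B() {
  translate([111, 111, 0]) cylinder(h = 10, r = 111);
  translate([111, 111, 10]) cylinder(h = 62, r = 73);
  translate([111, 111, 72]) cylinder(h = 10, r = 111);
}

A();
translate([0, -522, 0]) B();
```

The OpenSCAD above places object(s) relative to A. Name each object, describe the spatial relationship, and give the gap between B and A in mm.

The spool's nearest face is 300 mm from the house frame's −y face.

A is a house frame. B is a spool. The spool is on the floor beside the house frame on its −y side. The gap between the spool and the house frame is 300 mm.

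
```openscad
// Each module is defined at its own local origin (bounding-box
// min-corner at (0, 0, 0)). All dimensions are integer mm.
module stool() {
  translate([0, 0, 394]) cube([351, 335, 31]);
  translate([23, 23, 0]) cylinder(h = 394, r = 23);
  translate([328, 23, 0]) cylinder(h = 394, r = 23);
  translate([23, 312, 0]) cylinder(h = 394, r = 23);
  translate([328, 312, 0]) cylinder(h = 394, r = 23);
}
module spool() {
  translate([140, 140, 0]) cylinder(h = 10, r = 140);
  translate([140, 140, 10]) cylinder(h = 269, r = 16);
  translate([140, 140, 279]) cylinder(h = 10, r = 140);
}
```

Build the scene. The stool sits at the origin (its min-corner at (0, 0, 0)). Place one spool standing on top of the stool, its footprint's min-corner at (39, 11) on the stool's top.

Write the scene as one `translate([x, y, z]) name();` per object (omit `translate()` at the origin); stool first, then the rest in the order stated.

stool();
translate([39, 11, 425]) spool();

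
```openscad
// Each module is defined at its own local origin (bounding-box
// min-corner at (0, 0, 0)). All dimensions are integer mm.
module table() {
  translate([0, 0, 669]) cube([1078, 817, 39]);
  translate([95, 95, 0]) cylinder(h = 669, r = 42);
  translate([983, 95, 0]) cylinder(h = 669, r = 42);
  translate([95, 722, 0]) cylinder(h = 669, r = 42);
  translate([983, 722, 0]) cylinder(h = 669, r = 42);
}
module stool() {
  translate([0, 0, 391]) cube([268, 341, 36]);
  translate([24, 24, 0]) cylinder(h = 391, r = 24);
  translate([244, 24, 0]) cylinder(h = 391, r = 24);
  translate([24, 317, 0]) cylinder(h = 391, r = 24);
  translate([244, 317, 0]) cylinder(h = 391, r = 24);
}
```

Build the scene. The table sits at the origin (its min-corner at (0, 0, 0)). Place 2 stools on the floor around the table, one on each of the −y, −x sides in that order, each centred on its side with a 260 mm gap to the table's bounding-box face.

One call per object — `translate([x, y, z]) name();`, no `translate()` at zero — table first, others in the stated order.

table();
translate([405, -601, 0]) stool();
translate([-528, 238, 0]) stool();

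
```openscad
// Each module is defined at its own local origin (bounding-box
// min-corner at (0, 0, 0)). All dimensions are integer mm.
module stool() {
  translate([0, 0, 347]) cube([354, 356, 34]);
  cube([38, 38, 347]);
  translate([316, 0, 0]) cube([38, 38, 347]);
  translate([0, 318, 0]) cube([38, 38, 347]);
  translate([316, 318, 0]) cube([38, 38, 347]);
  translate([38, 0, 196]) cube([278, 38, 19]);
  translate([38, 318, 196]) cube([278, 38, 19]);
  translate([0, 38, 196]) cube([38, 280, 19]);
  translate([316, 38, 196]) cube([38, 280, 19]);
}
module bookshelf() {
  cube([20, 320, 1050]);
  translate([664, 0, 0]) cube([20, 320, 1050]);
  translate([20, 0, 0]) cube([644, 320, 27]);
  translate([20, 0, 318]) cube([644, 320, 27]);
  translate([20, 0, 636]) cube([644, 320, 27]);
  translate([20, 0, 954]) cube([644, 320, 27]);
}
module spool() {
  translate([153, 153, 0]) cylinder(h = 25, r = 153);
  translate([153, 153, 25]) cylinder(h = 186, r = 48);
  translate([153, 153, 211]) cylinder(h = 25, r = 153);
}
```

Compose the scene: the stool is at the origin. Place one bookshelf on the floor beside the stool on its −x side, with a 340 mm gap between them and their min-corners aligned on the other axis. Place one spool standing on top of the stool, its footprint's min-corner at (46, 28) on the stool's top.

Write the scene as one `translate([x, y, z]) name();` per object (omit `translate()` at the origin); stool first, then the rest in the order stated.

stool();
translate([-1024, 0, 0]) bookshelf();
translate([46, 28, 381]) spool();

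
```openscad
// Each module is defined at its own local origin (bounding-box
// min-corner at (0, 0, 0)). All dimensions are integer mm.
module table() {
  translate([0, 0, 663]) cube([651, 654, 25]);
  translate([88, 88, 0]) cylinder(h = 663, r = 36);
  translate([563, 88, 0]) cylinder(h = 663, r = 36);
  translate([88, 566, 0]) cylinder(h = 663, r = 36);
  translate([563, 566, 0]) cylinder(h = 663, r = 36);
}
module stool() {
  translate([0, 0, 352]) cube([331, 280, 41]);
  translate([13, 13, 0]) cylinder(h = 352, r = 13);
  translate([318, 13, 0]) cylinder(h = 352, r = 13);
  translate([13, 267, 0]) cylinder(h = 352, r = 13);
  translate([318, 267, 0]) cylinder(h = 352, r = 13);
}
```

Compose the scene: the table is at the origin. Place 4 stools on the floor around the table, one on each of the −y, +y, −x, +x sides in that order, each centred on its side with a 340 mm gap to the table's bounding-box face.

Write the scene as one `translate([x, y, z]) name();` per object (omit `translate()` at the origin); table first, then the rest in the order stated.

table();
translate([160, -620, 0]) stool();
translate([160, 994, 0]) stool();
translate([-671, 187, 0]) stool();
translate([991, 187, 0]) stool();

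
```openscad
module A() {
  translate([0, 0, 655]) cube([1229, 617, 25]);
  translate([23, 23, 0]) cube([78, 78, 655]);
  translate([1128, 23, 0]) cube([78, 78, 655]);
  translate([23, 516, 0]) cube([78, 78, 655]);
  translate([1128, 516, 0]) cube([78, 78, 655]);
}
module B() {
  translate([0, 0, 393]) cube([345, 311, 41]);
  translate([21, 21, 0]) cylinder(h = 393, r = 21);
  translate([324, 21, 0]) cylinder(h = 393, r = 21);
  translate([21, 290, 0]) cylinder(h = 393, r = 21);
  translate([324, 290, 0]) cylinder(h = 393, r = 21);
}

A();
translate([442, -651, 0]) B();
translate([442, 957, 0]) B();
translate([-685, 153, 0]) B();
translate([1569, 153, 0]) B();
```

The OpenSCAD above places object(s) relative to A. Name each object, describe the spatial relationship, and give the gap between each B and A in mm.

Each stool's nearest face is 340 mm from the table's bounding box.

A is a table. B is a stool. Four stools sit around the table at the −y, +y, −x, +x sides. The gap between each stool and the table is 340 mm.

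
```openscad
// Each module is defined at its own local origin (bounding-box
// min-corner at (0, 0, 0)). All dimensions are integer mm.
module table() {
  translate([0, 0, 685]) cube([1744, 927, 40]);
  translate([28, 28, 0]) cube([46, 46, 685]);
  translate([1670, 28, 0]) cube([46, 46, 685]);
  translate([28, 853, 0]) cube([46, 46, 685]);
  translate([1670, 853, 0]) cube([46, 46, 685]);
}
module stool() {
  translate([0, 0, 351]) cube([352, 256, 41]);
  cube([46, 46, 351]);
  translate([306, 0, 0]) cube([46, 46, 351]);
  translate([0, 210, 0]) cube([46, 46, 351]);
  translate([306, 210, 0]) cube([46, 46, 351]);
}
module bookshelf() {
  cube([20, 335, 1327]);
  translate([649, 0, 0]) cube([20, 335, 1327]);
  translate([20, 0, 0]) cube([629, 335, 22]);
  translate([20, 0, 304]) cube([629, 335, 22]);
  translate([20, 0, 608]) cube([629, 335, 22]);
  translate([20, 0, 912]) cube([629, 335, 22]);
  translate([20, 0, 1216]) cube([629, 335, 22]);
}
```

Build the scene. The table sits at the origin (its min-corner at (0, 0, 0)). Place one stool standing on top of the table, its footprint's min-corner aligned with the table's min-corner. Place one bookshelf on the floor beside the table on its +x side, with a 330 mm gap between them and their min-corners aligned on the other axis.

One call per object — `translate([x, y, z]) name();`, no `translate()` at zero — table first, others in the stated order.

table();
translate([0, 0, 725]) stool();
translate([2074, 0, 0]) bookshelf();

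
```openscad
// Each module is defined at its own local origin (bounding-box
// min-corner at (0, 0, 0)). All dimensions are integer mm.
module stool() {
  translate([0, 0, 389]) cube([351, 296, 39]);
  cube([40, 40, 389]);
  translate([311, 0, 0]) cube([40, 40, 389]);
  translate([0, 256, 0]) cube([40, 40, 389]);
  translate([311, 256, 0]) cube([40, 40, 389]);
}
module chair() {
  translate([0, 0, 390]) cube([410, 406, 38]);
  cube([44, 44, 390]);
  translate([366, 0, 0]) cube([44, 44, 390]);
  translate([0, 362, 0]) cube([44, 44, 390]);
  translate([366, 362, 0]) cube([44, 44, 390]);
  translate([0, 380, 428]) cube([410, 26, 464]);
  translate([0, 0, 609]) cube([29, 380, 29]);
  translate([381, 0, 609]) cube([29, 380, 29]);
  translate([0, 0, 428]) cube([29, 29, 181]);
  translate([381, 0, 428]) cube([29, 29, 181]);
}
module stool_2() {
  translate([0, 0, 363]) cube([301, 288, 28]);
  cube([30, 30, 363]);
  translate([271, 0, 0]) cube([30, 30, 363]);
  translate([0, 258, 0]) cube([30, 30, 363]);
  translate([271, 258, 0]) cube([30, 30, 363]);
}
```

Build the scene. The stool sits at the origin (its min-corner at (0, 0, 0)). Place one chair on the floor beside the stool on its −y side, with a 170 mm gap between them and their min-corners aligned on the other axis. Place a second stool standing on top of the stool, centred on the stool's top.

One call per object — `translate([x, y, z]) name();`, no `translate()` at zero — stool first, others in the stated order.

stool();
translate([0, -576, 0]) chair();
translate([25, 4, 428]) stool_2();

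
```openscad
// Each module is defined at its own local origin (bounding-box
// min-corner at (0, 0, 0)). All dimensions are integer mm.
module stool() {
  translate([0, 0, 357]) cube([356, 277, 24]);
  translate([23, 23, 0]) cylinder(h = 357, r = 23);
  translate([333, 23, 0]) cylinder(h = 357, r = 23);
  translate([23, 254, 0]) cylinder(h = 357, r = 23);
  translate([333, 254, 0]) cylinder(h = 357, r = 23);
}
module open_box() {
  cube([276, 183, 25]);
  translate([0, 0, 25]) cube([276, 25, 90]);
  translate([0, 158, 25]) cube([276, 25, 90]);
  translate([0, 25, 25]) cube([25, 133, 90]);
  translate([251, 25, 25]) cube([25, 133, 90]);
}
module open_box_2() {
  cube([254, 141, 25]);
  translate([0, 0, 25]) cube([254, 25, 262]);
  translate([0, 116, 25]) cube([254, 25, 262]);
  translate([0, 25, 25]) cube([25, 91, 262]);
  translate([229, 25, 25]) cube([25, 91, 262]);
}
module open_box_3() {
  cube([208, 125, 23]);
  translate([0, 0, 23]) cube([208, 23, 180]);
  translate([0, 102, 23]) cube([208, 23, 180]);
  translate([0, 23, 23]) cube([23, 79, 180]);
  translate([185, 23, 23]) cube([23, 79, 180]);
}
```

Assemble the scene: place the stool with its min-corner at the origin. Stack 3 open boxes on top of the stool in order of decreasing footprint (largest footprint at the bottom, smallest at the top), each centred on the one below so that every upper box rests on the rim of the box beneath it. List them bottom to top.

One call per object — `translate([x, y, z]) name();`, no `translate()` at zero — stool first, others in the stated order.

stool();
translate([40, 47, 381]) open_box();
translate([51, 68, 496]) open_box_2();
translate([74, 76, 783]) open_box_3();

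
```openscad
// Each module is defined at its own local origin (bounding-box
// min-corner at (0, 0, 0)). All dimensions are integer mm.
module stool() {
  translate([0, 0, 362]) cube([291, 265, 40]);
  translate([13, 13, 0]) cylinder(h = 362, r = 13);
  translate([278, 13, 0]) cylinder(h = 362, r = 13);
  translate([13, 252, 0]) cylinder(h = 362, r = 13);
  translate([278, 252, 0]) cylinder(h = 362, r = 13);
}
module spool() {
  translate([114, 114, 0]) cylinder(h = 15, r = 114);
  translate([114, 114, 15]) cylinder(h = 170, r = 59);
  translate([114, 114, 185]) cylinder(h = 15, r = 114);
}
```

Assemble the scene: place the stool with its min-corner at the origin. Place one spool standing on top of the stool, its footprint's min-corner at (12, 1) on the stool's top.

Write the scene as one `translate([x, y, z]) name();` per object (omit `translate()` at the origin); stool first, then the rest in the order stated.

stool();
translate([12, 1, 402]) spool();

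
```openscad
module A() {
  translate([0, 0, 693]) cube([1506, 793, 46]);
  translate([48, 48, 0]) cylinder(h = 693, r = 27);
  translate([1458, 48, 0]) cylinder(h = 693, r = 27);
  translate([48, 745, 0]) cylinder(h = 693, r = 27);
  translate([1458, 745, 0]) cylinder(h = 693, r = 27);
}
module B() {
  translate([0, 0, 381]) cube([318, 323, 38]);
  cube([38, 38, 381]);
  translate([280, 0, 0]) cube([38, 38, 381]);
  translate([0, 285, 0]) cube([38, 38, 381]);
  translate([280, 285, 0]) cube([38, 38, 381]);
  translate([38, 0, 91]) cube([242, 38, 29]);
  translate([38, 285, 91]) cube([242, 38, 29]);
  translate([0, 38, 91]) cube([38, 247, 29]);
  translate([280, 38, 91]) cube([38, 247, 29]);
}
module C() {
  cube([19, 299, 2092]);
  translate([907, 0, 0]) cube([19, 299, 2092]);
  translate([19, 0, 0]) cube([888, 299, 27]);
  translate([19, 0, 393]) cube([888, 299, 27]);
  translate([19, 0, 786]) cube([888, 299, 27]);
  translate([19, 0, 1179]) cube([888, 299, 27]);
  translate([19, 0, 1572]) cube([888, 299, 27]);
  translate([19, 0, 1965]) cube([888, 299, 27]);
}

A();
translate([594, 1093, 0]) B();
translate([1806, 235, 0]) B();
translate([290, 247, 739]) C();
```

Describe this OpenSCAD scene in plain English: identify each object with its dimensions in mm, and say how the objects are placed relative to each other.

A is a rectangular dining table. The top is 1506×793×46 mm with its upper surface at z = 739 mm. It stands on four round legs of 54 mm diameter, each leg's bounding box inset 21 mm from the nearest pair of top edges, running from the floor to the underside of the top.

B is a four-legged stool. The seat is 318×323 mm, 38 mm thick, top at z = 419 mm. It stands on four square legs, each 38×38 mm in cross-section, from z = 0 to the seat underside, each flush with a corner of the seat. Four stretchers, 38 mm wide and 29 mm tall, connect adjacent legs with their undersides at z = 91 mm, each running between the inner faces of the legs it joins and aligned with the legs' outer faces on the other axis.

C is an open bookshelf. Two side panels, each 19 mm thick, 299 mm deep and 2092 mm tall, stand 926 mm apart (outside-to-outside). Between them sit 6 shelves, each 27 mm thick and 299 mm deep, spanning the full gap between the sides. The bottom shelf rests on the floor (its underside at z = 0) and the clear gap between one shelf's top and the next shelf's underside is 366 mm.

Two stools sit around the table at the +y, +x sides. The bookshelf is on top of the table, centred.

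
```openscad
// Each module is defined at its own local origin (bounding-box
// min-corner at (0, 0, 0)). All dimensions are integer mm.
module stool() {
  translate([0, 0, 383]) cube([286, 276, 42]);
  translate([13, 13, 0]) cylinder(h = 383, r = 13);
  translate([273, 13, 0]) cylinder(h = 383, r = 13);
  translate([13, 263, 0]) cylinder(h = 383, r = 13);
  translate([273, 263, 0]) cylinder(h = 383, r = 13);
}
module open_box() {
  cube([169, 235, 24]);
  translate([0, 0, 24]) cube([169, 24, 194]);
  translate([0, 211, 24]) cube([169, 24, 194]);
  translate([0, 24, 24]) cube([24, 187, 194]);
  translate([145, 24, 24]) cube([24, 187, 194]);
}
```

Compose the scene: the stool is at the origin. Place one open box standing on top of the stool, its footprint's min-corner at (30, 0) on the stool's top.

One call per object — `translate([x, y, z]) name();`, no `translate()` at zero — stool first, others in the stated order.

stool();
translate([30, 0, 425]) open_box();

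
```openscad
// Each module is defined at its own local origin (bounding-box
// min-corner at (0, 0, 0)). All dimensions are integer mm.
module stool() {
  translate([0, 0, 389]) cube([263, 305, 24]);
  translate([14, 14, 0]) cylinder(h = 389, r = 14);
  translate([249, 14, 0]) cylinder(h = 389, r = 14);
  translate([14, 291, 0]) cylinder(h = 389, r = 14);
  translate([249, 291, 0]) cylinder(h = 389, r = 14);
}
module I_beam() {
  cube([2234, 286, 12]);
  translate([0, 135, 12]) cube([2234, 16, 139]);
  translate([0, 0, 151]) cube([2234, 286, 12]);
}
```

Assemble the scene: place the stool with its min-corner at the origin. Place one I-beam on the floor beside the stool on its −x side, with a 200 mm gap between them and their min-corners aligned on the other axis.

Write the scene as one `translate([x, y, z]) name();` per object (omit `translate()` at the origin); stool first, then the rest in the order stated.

stool();
translate([-2434, 0, 0]) I_beam();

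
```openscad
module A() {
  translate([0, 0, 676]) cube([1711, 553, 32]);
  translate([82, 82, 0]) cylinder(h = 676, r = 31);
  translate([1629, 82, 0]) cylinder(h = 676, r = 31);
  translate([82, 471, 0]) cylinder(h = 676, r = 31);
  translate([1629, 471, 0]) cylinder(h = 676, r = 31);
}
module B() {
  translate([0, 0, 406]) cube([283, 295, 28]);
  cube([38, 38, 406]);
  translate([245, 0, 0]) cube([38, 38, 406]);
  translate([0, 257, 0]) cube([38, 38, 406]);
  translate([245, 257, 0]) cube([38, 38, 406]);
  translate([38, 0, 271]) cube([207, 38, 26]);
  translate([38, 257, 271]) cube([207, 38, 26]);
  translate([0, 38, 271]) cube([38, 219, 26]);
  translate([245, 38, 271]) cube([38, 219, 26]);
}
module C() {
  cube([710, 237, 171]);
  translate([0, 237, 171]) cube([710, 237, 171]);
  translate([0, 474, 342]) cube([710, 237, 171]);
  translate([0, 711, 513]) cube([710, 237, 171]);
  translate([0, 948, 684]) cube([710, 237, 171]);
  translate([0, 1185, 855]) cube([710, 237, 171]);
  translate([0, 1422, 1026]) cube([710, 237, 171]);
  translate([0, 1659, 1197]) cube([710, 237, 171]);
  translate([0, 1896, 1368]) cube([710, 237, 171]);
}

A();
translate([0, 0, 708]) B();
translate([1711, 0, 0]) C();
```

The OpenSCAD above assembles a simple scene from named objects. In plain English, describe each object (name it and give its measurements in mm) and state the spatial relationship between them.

A is a table with a 1711×553 mm rectangular top, 32 mm thick, top surface at z = 708 mm, supported by four round legs of 62 mm diameter, each leg's bounding box inset 51 mm from the nearest pair of top edges, running from the floor.

B is a four-legged stool. The seat is a 283×295×28 mm slab whose top surface is at z = 434 mm; four square legs, each 38×38 mm in cross-section, run from the floor (z = 0) to the underside of the seat, each flush with a corner of the seat. Four stretchers, 38 mm wide and 26 mm tall, connect adjacent legs with their undersides at z = 271 mm, each running between the inner faces of the legs it joins and aligned with the legs' outer faces on the other axis.

C is a run of 9 identical solid stair steps. Each tread is 710×237 mm and each step block is 171 mm high. Step 1 rests on the floor; step k is offset from step 1 by (k−1)×237 mm in y and (k−1)×171 mm in z.

The stool is on top of the table. The staircase is against the table's +x side, with their −y faces flush.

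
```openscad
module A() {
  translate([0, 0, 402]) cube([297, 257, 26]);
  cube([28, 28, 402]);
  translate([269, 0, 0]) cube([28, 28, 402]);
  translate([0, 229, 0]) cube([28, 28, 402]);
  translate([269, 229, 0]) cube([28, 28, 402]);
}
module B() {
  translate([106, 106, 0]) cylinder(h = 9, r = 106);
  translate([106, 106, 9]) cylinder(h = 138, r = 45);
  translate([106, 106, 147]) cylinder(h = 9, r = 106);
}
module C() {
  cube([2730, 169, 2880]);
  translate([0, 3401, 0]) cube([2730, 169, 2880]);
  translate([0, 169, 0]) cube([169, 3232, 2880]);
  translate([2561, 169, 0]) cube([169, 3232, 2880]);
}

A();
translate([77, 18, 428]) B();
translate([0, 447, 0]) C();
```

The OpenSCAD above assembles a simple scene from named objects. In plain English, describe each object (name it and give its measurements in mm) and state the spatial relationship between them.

A is a simple wooden stool: a rectangular seat 297 mm (x) by 257 mm (y), 26 mm thick, top face at z = 428 mm, on four square legs, each 28×28 mm in cross-section. The legs rest on z = 0, each flush with a corner of the seat.

B is a spool: two coaxial disc flanges of radius 106 mm and thickness 9 mm, joined by a core cylinder of radius 45 mm and height 138 mm. The lower flange rests on z = 0 and the three cylinders share a vertical axis.

C is a box-shaped house frame (walls only): outside footprint 2730×3570 mm, wall height 2880 mm, wall thickness 169 mm. The two y-facing walls run the full x-width; the two x-facing walls fit between the inner faces of the y-facing walls.

The spool is on top of the stool. The house frame is on the floor beside the stool on its +y side.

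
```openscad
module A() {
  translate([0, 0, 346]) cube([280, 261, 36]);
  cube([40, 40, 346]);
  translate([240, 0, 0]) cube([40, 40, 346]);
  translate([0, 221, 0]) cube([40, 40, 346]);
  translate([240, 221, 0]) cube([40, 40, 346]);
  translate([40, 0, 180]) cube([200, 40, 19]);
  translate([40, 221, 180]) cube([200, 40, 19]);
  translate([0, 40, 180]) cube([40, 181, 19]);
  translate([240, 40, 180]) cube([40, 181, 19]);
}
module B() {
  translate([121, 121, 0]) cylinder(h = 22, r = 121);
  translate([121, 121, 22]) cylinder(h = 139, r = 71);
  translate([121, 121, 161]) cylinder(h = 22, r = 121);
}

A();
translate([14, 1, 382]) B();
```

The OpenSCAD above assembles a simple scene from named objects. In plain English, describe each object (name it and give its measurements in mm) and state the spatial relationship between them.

A is a simple wooden stool: a rectangular seat 280 mm (x) by 261 mm (y), 36 mm thick, top face at z = 382 mm, on four square legs, each 40×40 mm in cross-section. The legs rest on z = 0, each flush with a corner of the seat. Four stretchers, 40 mm wide and 19 mm tall, connect adjacent legs with their undersides at z = 180 mm, each running between the inner faces of the legs it joins and aligned with the legs' outer faces on the other axis.

B is a spool: two coaxial disc flanges of radius 121 mm and thickness 22 mm, joined by a core cylinder of radius 71 mm and height 139 mm. The lower flange rests on z = 0 and the three cylinders share a vertical axis.

The spool is on top of the stool.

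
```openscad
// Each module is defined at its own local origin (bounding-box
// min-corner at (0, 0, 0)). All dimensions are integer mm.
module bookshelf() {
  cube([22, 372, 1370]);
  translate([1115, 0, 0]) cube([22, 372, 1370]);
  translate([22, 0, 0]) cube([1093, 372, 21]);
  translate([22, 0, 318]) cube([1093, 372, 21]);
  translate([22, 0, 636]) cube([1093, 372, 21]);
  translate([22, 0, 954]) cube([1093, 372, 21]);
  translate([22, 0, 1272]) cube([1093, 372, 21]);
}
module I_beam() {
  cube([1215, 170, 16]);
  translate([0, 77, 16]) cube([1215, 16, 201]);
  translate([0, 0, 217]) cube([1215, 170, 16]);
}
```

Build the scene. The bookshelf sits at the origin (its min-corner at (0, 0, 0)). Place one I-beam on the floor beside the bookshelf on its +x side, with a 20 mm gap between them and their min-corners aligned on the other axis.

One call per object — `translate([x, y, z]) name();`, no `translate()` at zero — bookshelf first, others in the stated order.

bookshelf();
translate([1157, 0, 0]) I_beam();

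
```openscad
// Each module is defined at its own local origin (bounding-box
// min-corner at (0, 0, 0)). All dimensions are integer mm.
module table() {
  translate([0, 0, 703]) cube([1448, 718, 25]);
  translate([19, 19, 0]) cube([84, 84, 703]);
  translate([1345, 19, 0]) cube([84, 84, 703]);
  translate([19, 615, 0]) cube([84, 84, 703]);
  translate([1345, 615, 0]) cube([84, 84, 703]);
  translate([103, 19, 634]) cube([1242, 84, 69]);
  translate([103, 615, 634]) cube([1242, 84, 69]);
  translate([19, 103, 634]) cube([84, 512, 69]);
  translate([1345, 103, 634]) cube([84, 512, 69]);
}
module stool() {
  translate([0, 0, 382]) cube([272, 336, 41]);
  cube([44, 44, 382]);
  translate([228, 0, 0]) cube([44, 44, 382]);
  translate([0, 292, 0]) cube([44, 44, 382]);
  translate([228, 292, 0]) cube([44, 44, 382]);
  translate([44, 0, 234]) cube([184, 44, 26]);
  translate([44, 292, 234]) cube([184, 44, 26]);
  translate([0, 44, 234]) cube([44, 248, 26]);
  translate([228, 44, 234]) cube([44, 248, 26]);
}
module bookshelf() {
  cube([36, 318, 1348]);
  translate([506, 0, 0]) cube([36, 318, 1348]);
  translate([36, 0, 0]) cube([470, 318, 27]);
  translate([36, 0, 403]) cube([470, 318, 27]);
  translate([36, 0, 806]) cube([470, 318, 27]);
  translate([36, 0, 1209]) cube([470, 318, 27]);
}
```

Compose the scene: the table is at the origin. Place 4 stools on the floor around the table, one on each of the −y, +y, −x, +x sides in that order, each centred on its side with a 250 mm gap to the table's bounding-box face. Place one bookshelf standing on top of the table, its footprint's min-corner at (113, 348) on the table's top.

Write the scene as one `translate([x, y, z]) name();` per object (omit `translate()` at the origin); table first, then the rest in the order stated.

table();
translate([588, -586, 0]) stool();
translate([588, 968, 0]) stool();
translate([-522, 191, 0]) stool();
translate([1698, 191, 0]) stool();
translate([113, 348, 728]) bookshelf();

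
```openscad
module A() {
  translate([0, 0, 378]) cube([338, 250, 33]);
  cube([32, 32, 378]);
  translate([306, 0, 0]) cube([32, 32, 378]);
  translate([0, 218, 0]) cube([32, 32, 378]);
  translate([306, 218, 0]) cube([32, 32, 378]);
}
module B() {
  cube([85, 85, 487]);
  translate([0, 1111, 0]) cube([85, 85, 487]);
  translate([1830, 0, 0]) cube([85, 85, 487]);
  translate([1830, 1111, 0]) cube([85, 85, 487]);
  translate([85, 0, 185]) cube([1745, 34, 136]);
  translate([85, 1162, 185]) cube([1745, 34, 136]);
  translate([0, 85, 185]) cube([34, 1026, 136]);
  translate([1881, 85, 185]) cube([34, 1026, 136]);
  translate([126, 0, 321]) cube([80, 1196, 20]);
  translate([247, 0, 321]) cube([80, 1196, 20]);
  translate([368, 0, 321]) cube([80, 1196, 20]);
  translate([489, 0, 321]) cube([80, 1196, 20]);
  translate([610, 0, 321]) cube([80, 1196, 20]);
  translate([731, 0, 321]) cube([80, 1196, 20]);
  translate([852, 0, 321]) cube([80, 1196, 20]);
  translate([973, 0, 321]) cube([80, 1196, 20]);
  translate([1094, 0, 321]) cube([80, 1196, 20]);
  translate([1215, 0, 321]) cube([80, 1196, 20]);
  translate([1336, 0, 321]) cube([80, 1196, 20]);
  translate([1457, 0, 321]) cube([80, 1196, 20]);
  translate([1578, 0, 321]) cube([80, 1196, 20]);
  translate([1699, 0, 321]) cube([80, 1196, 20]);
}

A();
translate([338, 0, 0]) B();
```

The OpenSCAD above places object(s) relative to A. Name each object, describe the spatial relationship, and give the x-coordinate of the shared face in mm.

A is a stool. B is a bed frame. The bed frame is against the stool's +x side, with their −y faces flush. The x-coordinate of the shared face is 338 mm.

The stool's +x face and the bed frame's −x face are both at x = 338 mm.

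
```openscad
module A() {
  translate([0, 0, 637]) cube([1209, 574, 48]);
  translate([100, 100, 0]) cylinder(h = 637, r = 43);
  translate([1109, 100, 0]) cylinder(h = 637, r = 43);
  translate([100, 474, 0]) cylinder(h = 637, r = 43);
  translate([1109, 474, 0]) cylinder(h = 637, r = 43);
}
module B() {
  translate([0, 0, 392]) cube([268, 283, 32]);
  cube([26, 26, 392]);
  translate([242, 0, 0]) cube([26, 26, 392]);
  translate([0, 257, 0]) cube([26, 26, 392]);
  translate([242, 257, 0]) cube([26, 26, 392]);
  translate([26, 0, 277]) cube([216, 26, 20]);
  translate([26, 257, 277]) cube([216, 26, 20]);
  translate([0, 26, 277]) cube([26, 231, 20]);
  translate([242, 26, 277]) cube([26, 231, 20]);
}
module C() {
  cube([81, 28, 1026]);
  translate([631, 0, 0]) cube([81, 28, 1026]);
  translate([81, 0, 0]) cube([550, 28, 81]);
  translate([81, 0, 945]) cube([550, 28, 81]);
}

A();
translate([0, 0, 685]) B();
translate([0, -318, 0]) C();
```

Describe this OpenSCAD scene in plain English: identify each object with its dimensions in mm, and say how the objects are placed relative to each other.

A is a rectangular dining table. The top is 1209×574×48 mm with its upper surface at z = 685 mm. It stands on four round legs of 86 mm diameter, each leg's bounding box inset 57 mm from the nearest pair of top edges, running from the floor to the underside of the top.

B is a simple wooden stool: a rectangular seat 268 mm (x) by 283 mm (y), 32 mm thick, top face at z = 424 mm, on four square legs, each 26×26 mm in cross-section. The legs rest on z = 0, each flush with a corner of the seat. Four stretchers, 26 mm wide and 20 mm tall, connect adjacent legs with their undersides at z = 277 mm, each running between the inner faces of the legs it joins and aligned with the legs' outer faces on the other axis.

C is a picture frame with a 550×864 mm rectangular opening (x by z) and a uniform 81 mm border on every side. Frame depth is 28 mm along y. It is built from two vertical stiles running the full outside height and two horizontal rails spanning the gap between the stiles.

The stool is on top of the table. The picture frame is on the floor beside the table on its −y side.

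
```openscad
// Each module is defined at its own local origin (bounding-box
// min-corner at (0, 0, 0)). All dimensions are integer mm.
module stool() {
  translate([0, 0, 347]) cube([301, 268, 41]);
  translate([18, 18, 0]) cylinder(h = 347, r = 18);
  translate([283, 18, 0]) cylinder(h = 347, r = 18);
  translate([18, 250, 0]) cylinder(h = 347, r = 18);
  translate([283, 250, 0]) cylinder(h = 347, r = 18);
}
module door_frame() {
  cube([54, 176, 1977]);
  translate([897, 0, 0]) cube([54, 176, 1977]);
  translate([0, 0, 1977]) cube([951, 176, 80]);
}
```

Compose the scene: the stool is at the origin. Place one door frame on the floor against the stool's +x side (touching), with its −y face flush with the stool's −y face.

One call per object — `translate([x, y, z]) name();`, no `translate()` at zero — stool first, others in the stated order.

stool();
translate([301, 0, 0]) door_frame();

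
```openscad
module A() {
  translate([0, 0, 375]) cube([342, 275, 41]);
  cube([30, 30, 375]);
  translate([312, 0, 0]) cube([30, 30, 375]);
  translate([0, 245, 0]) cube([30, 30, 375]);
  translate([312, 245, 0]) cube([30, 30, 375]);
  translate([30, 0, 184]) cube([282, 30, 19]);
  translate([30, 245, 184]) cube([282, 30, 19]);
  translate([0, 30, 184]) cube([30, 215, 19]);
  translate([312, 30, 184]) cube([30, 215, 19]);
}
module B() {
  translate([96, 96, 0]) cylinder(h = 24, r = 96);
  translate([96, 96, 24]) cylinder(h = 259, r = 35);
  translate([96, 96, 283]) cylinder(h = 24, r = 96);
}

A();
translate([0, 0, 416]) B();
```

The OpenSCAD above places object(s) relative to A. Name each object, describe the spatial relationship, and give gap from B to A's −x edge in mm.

The spool's min-x is at 0; the stool's min-x is 0; gap = 0 mm.

A is a stool. B is a spool. The spool is on top of the stool. The gap from the spool to the stool's −x edge is 0 mm.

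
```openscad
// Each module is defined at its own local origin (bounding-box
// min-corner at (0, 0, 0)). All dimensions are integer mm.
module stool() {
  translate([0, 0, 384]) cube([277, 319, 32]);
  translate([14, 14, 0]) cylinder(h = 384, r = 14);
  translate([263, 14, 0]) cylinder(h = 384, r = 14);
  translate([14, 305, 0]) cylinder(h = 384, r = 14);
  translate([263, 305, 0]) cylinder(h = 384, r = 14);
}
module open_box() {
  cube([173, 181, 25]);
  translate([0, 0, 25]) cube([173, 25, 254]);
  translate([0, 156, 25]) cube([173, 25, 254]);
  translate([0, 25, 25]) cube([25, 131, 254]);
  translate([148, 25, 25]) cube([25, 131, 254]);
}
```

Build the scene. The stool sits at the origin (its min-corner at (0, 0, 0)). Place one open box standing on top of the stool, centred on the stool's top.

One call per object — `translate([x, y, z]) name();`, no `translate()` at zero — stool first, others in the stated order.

stool();
translate([52, 69, 416]) open_box();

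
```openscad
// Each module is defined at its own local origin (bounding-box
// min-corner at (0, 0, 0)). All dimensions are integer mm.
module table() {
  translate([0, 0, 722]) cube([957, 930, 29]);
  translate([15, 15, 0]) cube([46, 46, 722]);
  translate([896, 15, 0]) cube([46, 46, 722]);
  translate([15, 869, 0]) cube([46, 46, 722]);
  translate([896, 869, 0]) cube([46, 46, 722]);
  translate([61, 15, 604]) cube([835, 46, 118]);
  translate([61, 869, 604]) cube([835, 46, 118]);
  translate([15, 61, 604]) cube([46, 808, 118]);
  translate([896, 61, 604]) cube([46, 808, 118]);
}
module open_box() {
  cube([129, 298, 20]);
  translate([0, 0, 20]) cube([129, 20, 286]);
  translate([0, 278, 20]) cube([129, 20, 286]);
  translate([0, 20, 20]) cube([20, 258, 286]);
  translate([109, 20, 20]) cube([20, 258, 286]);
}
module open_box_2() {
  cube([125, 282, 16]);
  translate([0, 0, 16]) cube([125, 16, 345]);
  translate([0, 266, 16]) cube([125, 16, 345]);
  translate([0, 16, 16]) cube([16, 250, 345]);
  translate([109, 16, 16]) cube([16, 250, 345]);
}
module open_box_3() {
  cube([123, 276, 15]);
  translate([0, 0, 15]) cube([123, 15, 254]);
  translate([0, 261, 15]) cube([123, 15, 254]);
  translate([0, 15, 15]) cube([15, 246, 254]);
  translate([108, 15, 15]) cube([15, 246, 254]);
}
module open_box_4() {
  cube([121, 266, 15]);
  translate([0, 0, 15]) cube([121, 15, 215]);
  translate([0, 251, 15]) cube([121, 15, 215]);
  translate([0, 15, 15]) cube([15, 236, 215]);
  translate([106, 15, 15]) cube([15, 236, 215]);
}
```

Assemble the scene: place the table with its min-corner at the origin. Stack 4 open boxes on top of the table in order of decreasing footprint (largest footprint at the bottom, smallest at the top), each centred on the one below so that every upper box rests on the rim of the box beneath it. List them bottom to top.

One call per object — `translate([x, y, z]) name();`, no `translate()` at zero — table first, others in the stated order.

table();
translate([414, 316, 751]) open_box();
translate([416, 324, 1057]) open_box_2();
translate([417, 327, 1418]) open_box_3();
translate([418, 332, 1687]) open_box_4();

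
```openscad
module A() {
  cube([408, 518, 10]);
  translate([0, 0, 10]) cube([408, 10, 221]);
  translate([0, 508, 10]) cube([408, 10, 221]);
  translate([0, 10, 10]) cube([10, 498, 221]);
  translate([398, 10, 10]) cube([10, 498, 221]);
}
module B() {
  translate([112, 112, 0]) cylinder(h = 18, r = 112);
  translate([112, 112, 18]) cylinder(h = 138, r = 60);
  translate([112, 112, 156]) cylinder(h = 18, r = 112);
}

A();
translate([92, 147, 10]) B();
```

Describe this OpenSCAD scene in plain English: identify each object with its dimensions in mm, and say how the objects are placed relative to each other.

A is an open storage box with external size 408×518×231 mm and wall thickness 10 mm (the base is also 10 mm thick). The base covers the whole footprint; the four walls stand on the base, with the y-facing walls full-width and the x-facing walls fitting between their inner faces.

B is a spool: two coaxial disc flanges of radius 112 mm and thickness 18 mm, joined by a core cylinder of radius 60 mm and height 138 mm. The lower flange rests on z = 0 and the three cylinders share a vertical axis.

The spool sits inside the open box, centred.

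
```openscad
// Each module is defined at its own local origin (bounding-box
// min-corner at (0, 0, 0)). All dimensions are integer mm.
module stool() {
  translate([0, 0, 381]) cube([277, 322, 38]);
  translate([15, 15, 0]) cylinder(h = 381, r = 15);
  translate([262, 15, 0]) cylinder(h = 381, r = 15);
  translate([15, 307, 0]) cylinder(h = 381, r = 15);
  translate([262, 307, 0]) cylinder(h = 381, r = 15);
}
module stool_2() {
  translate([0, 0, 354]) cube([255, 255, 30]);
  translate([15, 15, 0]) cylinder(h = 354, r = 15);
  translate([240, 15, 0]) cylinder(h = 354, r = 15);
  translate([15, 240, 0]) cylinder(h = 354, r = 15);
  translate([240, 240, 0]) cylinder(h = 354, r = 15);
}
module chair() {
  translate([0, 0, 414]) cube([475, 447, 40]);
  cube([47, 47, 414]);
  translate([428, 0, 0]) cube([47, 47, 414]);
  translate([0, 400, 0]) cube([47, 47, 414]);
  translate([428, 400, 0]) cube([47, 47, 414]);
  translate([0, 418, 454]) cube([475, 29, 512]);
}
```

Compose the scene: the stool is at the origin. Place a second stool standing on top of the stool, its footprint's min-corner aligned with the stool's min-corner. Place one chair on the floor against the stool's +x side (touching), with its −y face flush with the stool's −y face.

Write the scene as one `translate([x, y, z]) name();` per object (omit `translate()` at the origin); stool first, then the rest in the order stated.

stool();
translate([0, 0, 419]) stool_2();
translate([277, 0, 0]) chair();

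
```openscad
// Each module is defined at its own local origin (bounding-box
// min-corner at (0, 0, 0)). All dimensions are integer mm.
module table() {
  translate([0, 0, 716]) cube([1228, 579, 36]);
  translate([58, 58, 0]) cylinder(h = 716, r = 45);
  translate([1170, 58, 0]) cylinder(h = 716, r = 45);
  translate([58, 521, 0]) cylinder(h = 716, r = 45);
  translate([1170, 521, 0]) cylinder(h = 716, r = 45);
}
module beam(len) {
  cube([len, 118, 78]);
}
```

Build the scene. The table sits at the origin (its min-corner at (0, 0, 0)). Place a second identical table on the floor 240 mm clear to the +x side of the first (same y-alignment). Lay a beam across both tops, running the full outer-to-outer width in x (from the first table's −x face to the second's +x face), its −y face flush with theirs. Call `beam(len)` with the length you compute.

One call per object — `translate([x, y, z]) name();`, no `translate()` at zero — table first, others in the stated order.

table();
translate([1468, 0, 0]) table();
translate([0, 0, 752]) beam(2696);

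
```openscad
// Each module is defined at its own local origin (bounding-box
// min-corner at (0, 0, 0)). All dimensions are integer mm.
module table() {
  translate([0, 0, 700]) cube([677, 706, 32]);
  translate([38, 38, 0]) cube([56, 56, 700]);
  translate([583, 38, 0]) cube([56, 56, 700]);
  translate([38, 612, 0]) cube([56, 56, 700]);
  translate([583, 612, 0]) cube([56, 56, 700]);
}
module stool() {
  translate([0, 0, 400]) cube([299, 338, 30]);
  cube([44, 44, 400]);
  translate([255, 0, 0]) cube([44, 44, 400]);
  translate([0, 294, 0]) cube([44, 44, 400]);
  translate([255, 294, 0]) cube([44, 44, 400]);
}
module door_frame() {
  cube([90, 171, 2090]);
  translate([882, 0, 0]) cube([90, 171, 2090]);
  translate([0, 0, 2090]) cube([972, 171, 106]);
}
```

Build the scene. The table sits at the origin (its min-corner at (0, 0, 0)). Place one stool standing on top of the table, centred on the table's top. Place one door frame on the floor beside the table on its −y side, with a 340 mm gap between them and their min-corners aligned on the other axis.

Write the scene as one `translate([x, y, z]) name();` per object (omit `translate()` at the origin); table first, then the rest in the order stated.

table();
translate([189, 184, 732]) stool();
translate([0, -511, 0]) door_frame();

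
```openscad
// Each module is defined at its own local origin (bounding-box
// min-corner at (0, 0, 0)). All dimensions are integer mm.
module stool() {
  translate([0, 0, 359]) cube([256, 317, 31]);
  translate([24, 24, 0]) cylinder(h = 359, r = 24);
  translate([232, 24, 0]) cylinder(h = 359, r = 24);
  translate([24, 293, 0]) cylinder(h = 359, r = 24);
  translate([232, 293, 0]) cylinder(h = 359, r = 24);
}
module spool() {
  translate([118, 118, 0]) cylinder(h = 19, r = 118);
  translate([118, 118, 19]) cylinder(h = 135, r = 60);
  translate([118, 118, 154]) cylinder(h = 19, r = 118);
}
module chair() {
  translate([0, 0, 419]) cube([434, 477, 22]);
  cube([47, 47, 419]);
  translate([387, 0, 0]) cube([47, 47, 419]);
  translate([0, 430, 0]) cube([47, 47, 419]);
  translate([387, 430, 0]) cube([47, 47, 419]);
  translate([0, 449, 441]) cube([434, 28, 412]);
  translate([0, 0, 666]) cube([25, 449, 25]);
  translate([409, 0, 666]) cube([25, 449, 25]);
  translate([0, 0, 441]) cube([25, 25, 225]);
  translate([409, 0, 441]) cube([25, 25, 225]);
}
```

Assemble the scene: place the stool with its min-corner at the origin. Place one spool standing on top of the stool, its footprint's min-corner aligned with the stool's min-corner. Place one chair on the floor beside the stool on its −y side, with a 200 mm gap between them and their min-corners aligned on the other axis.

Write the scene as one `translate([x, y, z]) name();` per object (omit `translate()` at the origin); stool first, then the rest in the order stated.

stool();
translate([0, 0, 390]) spool();
translate([0, -677, 0]) chair();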